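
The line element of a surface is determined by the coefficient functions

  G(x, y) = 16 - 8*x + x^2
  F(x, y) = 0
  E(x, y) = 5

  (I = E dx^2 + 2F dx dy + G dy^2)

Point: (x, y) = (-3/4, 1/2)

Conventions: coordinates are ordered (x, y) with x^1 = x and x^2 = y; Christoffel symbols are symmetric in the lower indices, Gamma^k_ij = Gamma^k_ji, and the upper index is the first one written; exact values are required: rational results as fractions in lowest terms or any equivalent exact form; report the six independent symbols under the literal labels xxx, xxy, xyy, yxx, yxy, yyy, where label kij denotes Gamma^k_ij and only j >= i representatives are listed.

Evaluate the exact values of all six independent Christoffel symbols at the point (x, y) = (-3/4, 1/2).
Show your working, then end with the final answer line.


E = 5, F = 0, G = 361/16 at the point
E_x = 0, E_y = 0, F_x = 0, F_y = 0, G_x = -19/2, G_y = 0
EG - F^2 = 1805/16;  g^inv = (16/1805) * [[361/16, 0], [0, 5]]
first-kind symbols [ij,l] = (1/2)(d_i g_jl + d_j g_il - d_l g_ij): [xx,x] = E_x/2 = 0, [xx,y] = F_x - E_y/2 = 0, [xy,x] = E_y/2 = 0, [xy,y] = G_x/2 = -19/4, [yy,x] = F_y - G_x/2 = 19/4, [yy,y] = G_y/2 = 0
Gamma^x_ij = (G*[ij,x] - F*[ij,y])/(EG - F^2), Gamma^y_ij = (E*[ij,y] - F*[ij,x])/(EG - F^2)

Answer: Gamma_xxx = 0, Gamma_xxy = 0, Gamma_xyy = 19/20, Gamma_yxx = 0, Gamma_yxy = -4/19, Gamma_yyy = 0


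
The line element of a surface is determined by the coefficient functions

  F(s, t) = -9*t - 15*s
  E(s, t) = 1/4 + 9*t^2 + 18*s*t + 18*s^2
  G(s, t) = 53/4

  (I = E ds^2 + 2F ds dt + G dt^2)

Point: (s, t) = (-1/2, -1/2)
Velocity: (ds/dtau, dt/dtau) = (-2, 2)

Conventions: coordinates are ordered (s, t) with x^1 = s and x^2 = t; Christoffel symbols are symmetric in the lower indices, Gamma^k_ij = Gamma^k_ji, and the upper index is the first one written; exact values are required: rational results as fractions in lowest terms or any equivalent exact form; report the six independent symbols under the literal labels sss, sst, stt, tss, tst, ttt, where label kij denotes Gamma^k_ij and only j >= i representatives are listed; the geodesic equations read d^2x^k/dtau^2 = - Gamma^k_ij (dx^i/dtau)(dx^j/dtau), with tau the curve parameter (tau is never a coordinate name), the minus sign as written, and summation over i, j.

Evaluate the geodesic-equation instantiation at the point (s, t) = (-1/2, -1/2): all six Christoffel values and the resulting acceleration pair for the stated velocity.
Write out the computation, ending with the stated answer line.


E = 23/2, F = 12, G = 53/4 at the point
E_s = -27, E_t = -18, F_s = -15, F_t = -9, G_s = 0, G_t = 0
EG - F^2 = 67/8;  g^inv = (8/67) * [[53/4, -12], [-12, 23/2]]
first-kind symbols [ij,l] = (1/2)(d_i g_jl + d_j g_il - d_l g_ij): [ss,s] = E_s/2 = -27/2, [ss,t] = F_s - E_t/2 = -6, [st,s] = E_t/2 = -9, [st,t] = G_s/2 = 0, [tt,s] = F_t - G_s/2 = -9, [tt,t] = G_t/2 = 0
Gamma^s_ij = (G*[ij,s] - F*[ij,t])/(EG - F^2), Gamma^t_ij = (E*[ij,t] - F*[ij,s])/(EG - F^2)
Gamma_sss = -855/67, Gamma_sst = -954/67, Gamma_stt = -954/67, Gamma_tss = 744/67, Gamma_tst = 864/67, Gamma_ttt = 864/67
d^2s/dtau^2 = -(Gamma_sss*(-2)^2 + 2*Gamma_sst*(-2)*(2) + Gamma_stt*(2)^2) = -396/67
d^2t/dtau^2 = -(Gamma_tss*(-2)^2 + 2*Gamma_tst*(-2)*(2) + Gamma_ttt*(2)^2) = 480/67

Answer: Gamma_sss = -855/67, Gamma_sst = -954/67, Gamma_stt = -954/67, Gamma_tss = 744/67, Gamma_tst = 864/67, Gamma_ttt = 864/67; accelerations (d^2s/dtau^2, d^2t/dtau^2) = (-396/67, 480/67)


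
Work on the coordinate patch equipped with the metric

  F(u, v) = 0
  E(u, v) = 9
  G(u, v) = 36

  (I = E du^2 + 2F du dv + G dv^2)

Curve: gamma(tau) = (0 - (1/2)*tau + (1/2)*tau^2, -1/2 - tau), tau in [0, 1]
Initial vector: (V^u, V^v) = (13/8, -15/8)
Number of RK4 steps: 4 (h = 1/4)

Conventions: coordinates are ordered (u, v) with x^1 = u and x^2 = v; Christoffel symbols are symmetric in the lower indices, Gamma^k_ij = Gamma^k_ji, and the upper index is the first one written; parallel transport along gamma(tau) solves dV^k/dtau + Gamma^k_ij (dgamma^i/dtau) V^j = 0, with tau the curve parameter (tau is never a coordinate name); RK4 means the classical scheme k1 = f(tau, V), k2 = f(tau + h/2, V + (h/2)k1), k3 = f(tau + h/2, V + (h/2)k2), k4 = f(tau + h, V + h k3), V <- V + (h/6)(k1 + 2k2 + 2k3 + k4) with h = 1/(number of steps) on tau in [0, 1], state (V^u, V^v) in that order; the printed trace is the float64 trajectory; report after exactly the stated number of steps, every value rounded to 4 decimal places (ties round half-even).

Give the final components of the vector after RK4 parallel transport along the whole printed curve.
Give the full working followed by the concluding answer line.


gamma'(tau) = (-1/2 + tau, -1); f(tau, V)^k = -Gamma^k_ij(gamma(tau)) gamma'^i(tau) V^j; h = 1/4; intermediate values shown to 6 dp
curve data and Christoffel symbols at the stage parameters:
  tau = 0.000000: gamma = (0.000000, -0.500000), gamma' = (-0.500000, -1.000000); Gamma_uuu = 0.000000, Gamma_uuv = 0.000000, Gamma_uvv = 0.000000, Gamma_vuu = 0.000000, Gamma_vuv = 0.000000, Gamma_vvv = 0.000000
  tau = 0.125000: gamma = (-0.054688, -0.625000), gamma' = (-0.375000, -1.000000); Gamma_uuu = 0.000000, Gamma_uuv = 0.000000, Gamma_uvv = 0.000000, Gamma_vuu = 0.000000, Gamma_vuv = 0.000000, Gamma_vvv = 0.000000
  tau = 0.250000: gamma = (-0.093750, -0.750000), gamma' = (-0.250000, -1.000000); Gamma_uuu = 0.000000, Gamma_uuv = 0.000000, Gamma_uvv = 0.000000, Gamma_vuu = 0.000000, Gamma_vuv = 0.000000, Gamma_vvv = 0.000000
  tau = 0.375000: gamma = (-0.117188, -0.875000), gamma' = (-0.125000, -1.000000); Gamma_uuu = 0.000000, Gamma_uuv = 0.000000, Gamma_uvv = 0.000000, Gamma_vuu = 0.000000, Gamma_vuv = 0.000000, Gamma_vvv = 0.000000
  tau = 0.500000: gamma = (-0.125000, -1.000000), gamma' = (0.000000, -1.000000); Gamma_uuu = 0.000000, Gamma_uuv = 0.000000, Gamma_uvv = 0.000000, Gamma_vuu = 0.000000, Gamma_vuv = 0.000000, Gamma_vvv = 0.000000
  tau = 0.625000: gamma = (-0.117188, -1.125000), gamma' = (0.125000, -1.000000); Gamma_uuu = 0.000000, Gamma_uuv = 0.000000, Gamma_uvv = 0.000000, Gamma_vuu = 0.000000, Gamma_vuv = 0.000000, Gamma_vvv = 0.000000
  tau = 0.750000: gamma = (-0.093750, -1.250000), gamma' = (0.250000, -1.000000); Gamma_uuu = 0.000000, Gamma_uuv = 0.000000, Gamma_uvv = 0.000000, Gamma_vuu = 0.000000, Gamma_vuv = 0.000000, Gamma_vvv = 0.000000
  tau = 0.875000: gamma = (-0.054688, -1.375000), gamma' = (0.375000, -1.000000); Gamma_uuu = 0.000000, Gamma_uuv = 0.000000, Gamma_uvv = 0.000000, Gamma_vuu = 0.000000, Gamma_vuv = 0.000000, Gamma_vvv = 0.000000
  tau = 1.000000: gamma = (0.000000, -1.500000), gamma' = (0.500000, -1.000000); Gamma_uuu = 0.000000, Gamma_uuv = 0.000000, Gamma_uvv = 0.000000, Gamma_vuu = 0.000000, Gamma_vuv = 0.000000, Gamma_vvv = 0.000000
step 0: V^u = 1.6250, V^v = -1.8750
step 1: k1 = (0.000000, 0.000000), k2 = (0.000000, 0.000000), k3 = (0.000000, 0.000000), k4 = (0.000000, 0.000000); V <- V + (h/6)(k1 + 2k2 + 2k3 + k4): V^u = 1.6250, V^v = -1.8750
step 2: k1 = (0.000000, 0.000000), k2 = (0.000000, 0.000000), k3 = (0.000000, 0.000000), k4 = (0.000000, 0.000000); V <- V + (h/6)(k1 + 2k2 + 2k3 + k4): V^u = 1.6250, V^v = -1.8750
step 3: k1 = (0.000000, 0.000000), k2 = (0.000000, 0.000000), k3 = (0.000000, 0.000000), k4 = (0.000000, 0.000000); V <- V + (h/6)(k1 + 2k2 + 2k3 + k4): V^u = 1.6250, V^v = -1.8750
step 4: k1 = (0.000000, 0.000000), k2 = (0.000000, 0.000000), k3 = (0.000000, 0.000000), k4 = (0.000000, 0.000000); V <- V + (h/6)(k1 + 2k2 + 2k3 + k4): V^u = 1.6250, V^v = -1.8750

Answer: V^u = 1.6250, V^v = -1.8750


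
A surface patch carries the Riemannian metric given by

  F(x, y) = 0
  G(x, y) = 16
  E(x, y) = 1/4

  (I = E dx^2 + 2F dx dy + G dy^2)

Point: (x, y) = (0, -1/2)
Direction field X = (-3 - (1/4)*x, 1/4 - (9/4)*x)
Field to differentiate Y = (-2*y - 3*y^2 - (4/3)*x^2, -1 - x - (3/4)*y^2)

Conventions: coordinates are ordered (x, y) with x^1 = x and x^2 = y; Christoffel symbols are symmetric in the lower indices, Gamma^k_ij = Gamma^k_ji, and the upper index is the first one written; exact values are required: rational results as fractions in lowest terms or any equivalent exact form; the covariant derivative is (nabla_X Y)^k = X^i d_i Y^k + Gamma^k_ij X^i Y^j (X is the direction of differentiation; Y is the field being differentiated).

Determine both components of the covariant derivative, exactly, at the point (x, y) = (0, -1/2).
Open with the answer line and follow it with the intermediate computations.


Answer: (nabla_X Y)^x = 1/4, (nabla_X Y)^y = 51/16

E = 1/4, F = 0, G = 16 at the point
E_x = 0, E_y = 0, F_x = 0, F_y = 0, G_x = 0, G_y = 0
EG - F^2 = 4;  g^inv = (1/4) * [[16, 0], [0, 1/4]]
first-kind symbols [ij,l] = (1/2)(d_i g_jl + d_j g_il - d_l g_ij): [xx,x] = E_x/2 = 0, [xx,y] = F_x - E_y/2 = 0, [xy,x] = E_y/2 = 0, [xy,y] = G_x/2 = 0, [yy,x] = F_y - G_x/2 = 0, [yy,y] = G_y/2 = 0
Gamma^x_ij = (G*[ij,x] - F*[ij,y])/(EG - F^2), Gamma^y_ij = (E*[ij,y] - F*[ij,x])/(EG - F^2)
Gamma_xxx = 0, Gamma_xxy = 0, Gamma_xyy = 0, Gamma_yxx = 0, Gamma_yxy = 0, Gamma_yyy = 0
X = (-3, 1/4), Y = (1/4, -19/16) at the point


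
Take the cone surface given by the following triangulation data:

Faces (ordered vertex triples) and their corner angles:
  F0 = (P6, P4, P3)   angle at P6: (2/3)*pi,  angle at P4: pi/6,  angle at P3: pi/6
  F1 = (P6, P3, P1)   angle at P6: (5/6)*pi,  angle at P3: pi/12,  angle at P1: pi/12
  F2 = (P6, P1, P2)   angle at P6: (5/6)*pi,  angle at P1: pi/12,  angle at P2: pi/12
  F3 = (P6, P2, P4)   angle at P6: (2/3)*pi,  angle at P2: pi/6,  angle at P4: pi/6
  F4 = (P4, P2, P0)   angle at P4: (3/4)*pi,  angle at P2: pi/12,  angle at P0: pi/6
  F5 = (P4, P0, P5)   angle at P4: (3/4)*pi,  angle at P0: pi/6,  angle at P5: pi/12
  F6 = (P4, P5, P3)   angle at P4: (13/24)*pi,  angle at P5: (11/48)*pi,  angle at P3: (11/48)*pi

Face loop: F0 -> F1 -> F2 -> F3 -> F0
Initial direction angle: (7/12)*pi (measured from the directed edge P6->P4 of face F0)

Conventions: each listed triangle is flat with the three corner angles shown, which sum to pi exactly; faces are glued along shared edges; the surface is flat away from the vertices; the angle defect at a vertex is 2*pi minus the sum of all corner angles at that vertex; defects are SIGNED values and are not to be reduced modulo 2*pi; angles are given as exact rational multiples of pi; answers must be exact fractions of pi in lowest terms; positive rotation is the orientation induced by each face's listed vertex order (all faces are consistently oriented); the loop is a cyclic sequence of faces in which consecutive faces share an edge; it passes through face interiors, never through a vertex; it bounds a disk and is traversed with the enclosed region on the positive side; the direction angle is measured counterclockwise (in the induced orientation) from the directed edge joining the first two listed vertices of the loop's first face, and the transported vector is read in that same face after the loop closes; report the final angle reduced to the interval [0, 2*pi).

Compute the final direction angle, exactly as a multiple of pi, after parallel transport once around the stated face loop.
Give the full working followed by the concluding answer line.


enclosed vertex P6: corner angles sum to 3*pi, defect = 2*pi - 3*pi = -pi
the rotation equals the total enclosed defect, so the final angle is initial + defects (mod 2*pi)
final angle = (7/12)*pi - pi = (19/12)*pi (mod 2*pi)

Answer: final direction angle = (19/12)*pi


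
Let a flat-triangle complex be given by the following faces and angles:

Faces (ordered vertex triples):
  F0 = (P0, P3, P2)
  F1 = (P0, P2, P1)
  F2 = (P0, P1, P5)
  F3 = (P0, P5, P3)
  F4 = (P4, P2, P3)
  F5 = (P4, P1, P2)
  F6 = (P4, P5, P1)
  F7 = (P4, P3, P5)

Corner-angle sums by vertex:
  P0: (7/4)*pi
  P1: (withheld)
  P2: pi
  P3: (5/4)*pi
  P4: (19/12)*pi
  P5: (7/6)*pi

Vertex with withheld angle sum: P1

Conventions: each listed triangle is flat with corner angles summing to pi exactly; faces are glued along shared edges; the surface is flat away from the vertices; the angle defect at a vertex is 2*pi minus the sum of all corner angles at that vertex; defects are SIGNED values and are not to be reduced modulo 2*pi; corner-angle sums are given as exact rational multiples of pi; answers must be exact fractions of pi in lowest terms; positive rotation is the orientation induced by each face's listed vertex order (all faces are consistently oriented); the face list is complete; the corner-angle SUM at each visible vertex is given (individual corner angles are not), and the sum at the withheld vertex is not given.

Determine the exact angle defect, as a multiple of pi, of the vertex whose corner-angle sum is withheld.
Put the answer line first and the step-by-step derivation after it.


Answer: defect(P1) = (3/4)*pi

V = 6, E = 12, F = 8; chi = V - E + F = 2
Gauss-Bonnet: total defect = 2*pi*chi = 4*pi; visible defects sum to (13/4)*pi


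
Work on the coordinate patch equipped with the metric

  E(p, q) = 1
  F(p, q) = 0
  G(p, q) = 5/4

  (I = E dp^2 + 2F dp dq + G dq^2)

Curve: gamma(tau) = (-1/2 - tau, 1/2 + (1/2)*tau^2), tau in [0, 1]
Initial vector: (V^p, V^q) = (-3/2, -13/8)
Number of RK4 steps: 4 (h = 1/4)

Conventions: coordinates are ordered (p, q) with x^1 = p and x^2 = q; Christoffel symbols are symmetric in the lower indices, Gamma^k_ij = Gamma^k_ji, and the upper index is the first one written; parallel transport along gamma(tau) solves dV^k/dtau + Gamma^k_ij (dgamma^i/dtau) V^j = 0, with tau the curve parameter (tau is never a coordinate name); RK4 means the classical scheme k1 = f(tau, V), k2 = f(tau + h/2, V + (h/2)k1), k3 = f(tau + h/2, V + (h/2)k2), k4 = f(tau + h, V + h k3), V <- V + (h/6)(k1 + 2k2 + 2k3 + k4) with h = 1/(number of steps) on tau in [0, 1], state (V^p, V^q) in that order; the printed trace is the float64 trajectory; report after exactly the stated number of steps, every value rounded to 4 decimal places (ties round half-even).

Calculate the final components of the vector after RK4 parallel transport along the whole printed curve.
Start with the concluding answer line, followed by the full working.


Answer: V^p = -1.5000, V^q = -1.6250

gamma'(tau) = (-1, tau); f(tau, V)^k = -Gamma^k_ij(gamma(tau)) gamma'^i(tau) V^j; h = 1/4; intermediate values shown to 6 dp
curve data and Christoffel symbols at the stage parameters:
  tau = 0.000000: gamma = (-0.500000, 0.500000), gamma' = (-1.000000, 0.000000); Gamma_ppp = 0.000000, Gamma_ppq = 0.000000, Gamma_pqq = 0.000000, Gamma_qpp = 0.000000, Gamma_qpq = 0.000000, Gamma_qqq = 0.000000
  tau = 0.125000: gamma = (-0.625000, 0.507812), gamma' = (-1.000000, 0.125000); Gamma_ppp = 0.000000, Gamma_ppq = 0.000000, Gamma_pqq = 0.000000, Gamma_qpp = 0.000000, Gamma_qpq = 0.000000, Gamma_qqq = 0.000000
  tau = 0.250000: gamma = (-0.750000, 0.531250), gamma' = (-1.000000, 0.250000); Gamma_ppp = 0.000000, Gamma_ppq = 0.000000, Gamma_pqq = 0.000000, Gamma_qpp = 0.000000, Gamma_qpq = 0.000000, Gamma_qqq = 0.000000
  tau = 0.375000: gamma = (-0.875000, 0.570312), gamma' = (-1.000000, 0.375000); Gamma_ppp = 0.000000, Gamma_ppq = 0.000000, Gamma_pqq = 0.000000, Gamma_qpp = 0.000000, Gamma_qpq = 0.000000, Gamma_qqq = 0.000000
  tau = 0.500000: gamma = (-1.000000, 0.625000), gamma' = (-1.000000, 0.500000); Gamma_ppp = 0.000000, Gamma_ppq = 0.000000, Gamma_pqq = 0.000000, Gamma_qpp = 0.000000, Gamma_qpq = 0.000000, Gamma_qqq = 0.000000
  tau = 0.625000: gamma = (-1.125000, 0.695312), gamma' = (-1.000000, 0.625000); Gamma_ppp = 0.000000, Gamma_ppq = 0.000000, Gamma_pqq = 0.000000, Gamma_qpp = 0.000000, Gamma_qpq = 0.000000, Gamma_qqq = 0.000000
  tau = 0.750000: gamma = (-1.250000, 0.781250), gamma' = (-1.000000, 0.750000); Gamma_ppp = 0.000000, Gamma_ppq = 0.000000, Gamma_pqq = 0.000000, Gamma_qpp = 0.000000, Gamma_qpq = 0.000000, Gamma_qqq = 0.000000
  tau = 0.875000: gamma = (-1.375000, 0.882812), gamma' = (-1.000000, 0.875000); Gamma_ppp = 0.000000, Gamma_ppq = 0.000000, Gamma_pqq = 0.000000, Gamma_qpp = 0.000000, Gamma_qpq = 0.000000, Gamma_qqq = 0.000000
  tau = 1.000000: gamma = (-1.500000, 1.000000), gamma' = (-1.000000, 1.000000); Gamma_ppp = 0.000000, Gamma_ppq = 0.000000, Gamma_pqq = 0.000000, Gamma_qpp = 0.000000, Gamma_qpq = 0.000000, Gamma_qqq = 0.000000
step 0: V^p = -1.5000, V^q = -1.6250
step 1: k1 = (0.000000, 0.000000), k2 = (0.000000, 0.000000), k3 = (0.000000, 0.000000), k4 = (0.000000, 0.000000); V <- V + (h/6)(k1 + 2k2 + 2k3 + k4): V^p = -1.5000, V^q = -1.6250
step 2: k1 = (0.000000, 0.000000), k2 = (0.000000, 0.000000), k3 = (0.000000, 0.000000), k4 = (0.000000, 0.000000); V <- V + (h/6)(k1 + 2k2 + 2k3 + k4): V^p = -1.5000, V^q = -1.6250
step 3: k1 = (0.000000, 0.000000), k2 = (0.000000, 0.000000), k3 = (0.000000, 0.000000), k4 = (0.000000, 0.000000); V <- V + (h/6)(k1 + 2k2 + 2k3 + k4): V^p = -1.5000, V^q = -1.6250
step 4: k1 = (0.000000, 0.000000), k2 = (0.000000, 0.000000), k3 = (0.000000, 0.000000), k4 = (0.000000, 0.000000); V <- V + (h/6)(k1 + 2k2 + 2k3 + k4): V^p = -1.5000, V^q = -1.6250


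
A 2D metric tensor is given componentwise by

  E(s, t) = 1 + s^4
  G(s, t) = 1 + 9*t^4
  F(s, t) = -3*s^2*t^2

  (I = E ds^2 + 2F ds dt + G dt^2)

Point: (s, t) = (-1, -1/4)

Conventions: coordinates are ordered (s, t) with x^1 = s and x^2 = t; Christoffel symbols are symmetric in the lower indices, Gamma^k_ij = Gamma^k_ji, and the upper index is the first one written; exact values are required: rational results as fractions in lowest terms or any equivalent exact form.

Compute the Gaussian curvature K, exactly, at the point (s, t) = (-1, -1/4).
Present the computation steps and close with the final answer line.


E = 2, F = -3/16, G = 265/256, EG - F^2 = 521/256 at the point
E_s = -4, E_t = 0, F_s = 3/8, F_t = 3/2, G_s = 0, G_t = -9/16
E_tt = 0, F_st = -3, G_ss = 0
Apply the Brioschi formula K = (det M1 - det M2)/(EG - F^2)^2 over the derivative matrices of E, F, G.
M1 = [[-E_tt/2 + F_st - G_ss/2, E_s/2, F_s - E_t/2], [F_t - G_s/2, E, F], [G_t/2, F, G]] = [[-3, -2, 3/8], [3/2, 2, -3/16], [-9/32, -3/16, 265/256]]; det M1 = -3
M2 = [[0, E_t/2, G_s/2], [E_t/2, E, F], [G_s/2, F, G]] = [[0, 0, 0], [0, 2, -3/16], [0, -3/16, 265/256]]; det M2 = 0
det M1 - det M2 = -3; K = -3 / (521/256)^2 = -196608/271441

Answer: K = -196608/271441


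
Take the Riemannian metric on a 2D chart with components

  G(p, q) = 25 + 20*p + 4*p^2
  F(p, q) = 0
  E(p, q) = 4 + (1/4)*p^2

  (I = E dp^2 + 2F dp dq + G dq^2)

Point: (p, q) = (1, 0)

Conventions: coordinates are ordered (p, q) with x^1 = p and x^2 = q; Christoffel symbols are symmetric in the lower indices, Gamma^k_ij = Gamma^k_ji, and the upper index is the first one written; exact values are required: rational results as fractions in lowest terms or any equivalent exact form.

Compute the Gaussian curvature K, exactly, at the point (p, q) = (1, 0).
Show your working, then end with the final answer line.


E = 17/4, F = 0, G = 49, EG - F^2 = 833/4 at the point
E_p = 1/2, E_q = 0, F_p = 0, F_q = 0, G_p = 28, G_q = 0
E_qq = 0, F_pq = 0, G_pp = 8
Brioschi: K = (det M1 - det M2) / (EG - F^2)^2 with the standard first/second-derivative matrices M1, M2.
M1 = [[-E_qq/2 + F_pq - G_pp/2, E_p/2, F_p - E_q/2], [F_q - G_p/2, E, F], [G_q/2, F, G]] = [[-4, 1/4, 0], [-14, 17/4, 0], [0, 0, 49]]; det M1 = -1323/2
M2 = [[0, E_q/2, G_p/2], [E_q/2, E, F], [G_p/2, F, G]] = [[0, 0, 14], [0, 17/4, 0], [14, 0, 49]]; det M2 = -833
det M1 - det M2 = 343/2; K = 343/2 / (833/4)^2 = 8/2023

Answer: K = 8/2023


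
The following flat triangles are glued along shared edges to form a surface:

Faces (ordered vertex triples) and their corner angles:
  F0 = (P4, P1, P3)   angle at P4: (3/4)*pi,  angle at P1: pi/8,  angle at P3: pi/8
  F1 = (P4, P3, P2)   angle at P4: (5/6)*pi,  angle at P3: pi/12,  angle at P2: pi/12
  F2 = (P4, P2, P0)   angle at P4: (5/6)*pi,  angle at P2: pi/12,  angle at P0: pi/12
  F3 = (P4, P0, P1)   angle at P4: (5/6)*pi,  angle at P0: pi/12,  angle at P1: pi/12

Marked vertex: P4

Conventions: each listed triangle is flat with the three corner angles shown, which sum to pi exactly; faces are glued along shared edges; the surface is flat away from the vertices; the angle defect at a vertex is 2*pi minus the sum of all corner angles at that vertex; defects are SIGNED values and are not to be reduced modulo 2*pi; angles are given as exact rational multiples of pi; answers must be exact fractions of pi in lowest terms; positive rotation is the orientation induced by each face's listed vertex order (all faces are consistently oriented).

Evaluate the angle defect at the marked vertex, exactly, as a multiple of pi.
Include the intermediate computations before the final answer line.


Sum of corner angles at P4: (13/4)*pi
defect = 2*pi - (13/4)*pi

Answer: defect(P4) = (-5/4)*pi


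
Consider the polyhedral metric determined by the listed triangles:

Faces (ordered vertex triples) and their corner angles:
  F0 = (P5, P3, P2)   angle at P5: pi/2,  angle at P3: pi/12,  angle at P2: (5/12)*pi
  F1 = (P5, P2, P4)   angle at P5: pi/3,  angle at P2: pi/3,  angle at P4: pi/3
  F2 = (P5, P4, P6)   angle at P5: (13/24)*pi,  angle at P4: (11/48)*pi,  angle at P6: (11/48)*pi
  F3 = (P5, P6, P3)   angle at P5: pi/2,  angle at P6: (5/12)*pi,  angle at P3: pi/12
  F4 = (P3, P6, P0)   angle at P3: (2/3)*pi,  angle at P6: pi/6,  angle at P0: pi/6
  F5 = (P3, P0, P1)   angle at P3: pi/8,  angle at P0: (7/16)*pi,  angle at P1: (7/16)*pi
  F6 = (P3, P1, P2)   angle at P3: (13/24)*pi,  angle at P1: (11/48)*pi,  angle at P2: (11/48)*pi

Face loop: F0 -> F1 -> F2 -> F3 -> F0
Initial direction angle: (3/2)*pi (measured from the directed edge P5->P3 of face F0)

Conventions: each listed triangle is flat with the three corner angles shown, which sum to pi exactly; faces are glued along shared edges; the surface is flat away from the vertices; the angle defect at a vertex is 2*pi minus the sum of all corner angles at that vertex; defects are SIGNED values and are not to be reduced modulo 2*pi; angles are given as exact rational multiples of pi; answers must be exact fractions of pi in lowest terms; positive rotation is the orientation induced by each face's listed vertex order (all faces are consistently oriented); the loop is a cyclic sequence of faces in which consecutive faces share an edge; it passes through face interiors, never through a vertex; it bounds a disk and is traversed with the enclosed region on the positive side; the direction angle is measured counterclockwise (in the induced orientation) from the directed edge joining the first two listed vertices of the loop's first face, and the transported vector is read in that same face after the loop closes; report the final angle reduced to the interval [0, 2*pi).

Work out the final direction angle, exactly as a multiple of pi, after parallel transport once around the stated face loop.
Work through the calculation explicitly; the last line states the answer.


enclosed vertex P5: corner angles sum to (15/8)*pi, defect = 2*pi - (15/8)*pi = pi/8
by Gauss-Bonnet the loop rotates the vector by the enclosed defect sum (positive orientation, mod 2*pi)
final angle = (3/2)*pi + pi/8 = (13/8)*pi (mod 2*pi)

Answer: final direction angle = (13/8)*pi


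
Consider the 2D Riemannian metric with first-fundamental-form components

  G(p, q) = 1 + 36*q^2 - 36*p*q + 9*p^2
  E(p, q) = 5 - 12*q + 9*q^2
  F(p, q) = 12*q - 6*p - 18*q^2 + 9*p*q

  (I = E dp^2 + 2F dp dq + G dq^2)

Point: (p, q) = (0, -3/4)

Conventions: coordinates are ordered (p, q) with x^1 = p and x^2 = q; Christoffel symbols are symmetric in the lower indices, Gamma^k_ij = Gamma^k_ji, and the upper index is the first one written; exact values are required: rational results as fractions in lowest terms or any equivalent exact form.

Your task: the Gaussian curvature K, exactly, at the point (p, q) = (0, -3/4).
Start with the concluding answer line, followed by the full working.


Answer: K = -2304/395641

E = 305/16, F = -153/8, G = 85/4, EG - F^2 = 629/16 at the point
E_p = 0, E_q = -51/2, F_p = -51/4, F_q = 39, G_p = 27, G_q = -54
E_qq = 18, F_pq = 9, G_pp = 18
The intrinsic route: Brioschi's K = (det M1 - det M2)/(EG - F^2)^2.
M1 = [[-E_qq/2 + F_pq - G_pp/2, E_p/2, F_p - E_q/2], [F_q - G_p/2, E, F], [G_q/2, F, G]] = [[-9, 0, 0], [51/2, 305/16, -153/8], [-27, -153/8, 85/4]]; det M1 = -5661/16
M2 = [[0, E_q/2, G_p/2], [E_q/2, E, F], [G_p/2, F, G]] = [[0, -51/4, 27/2], [-51/4, 305/16, -153/8], [27/2, -153/8, 85/4]]; det M2 = -5517/16
det M1 - det M2 = -9; K = -9 / (629/16)^2 = -2304/395641


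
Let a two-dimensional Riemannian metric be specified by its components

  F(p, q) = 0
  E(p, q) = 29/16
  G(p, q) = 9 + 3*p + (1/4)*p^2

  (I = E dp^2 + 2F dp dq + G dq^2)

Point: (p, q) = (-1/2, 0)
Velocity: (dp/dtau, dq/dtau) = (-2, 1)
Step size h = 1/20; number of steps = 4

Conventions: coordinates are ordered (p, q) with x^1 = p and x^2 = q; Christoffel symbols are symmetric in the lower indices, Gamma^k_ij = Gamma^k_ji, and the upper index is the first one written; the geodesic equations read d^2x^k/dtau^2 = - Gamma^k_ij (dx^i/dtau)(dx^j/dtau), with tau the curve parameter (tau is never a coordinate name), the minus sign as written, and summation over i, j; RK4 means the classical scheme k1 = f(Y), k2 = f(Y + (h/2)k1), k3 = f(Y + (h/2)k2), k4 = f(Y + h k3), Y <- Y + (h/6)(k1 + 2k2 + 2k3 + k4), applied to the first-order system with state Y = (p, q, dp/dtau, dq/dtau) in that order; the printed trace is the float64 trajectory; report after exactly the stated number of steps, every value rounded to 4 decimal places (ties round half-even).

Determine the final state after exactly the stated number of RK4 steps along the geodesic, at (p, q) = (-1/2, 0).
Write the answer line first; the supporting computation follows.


Answer: p = -0.8837, q = 0.2152, dp/dtau = -1.8305, dq/dtau = 1.1556

f(Y) = (dp/dtau, dq/dtau, -Gamma^p_ij Y'^i Y'^j, -Gamma^q_ij Y'^i Y'^j) with the Gammas evaluated at the stage position; h = 0.050000; intermediate values shown to 6 dp
step 0: p = -0.5000, q = 0.0000, dp/dtau = -2.0000, dq/dtau = 1.0000
step 1:
  k1: at (p, q) = (-0.500000, 0.000000), (dp/dtau, dq/dtau) = (-2.000000, 1.000000); Gamma_ppp = 0.000000, Gamma_ppq = 0.000000, Gamma_pqq = -0.758621, Gamma_qpp = 0.000000, Gamma_qpq = 0.181818, Gamma_qqq = 0.000000; k1 = (-2.000000, 1.000000, 0.758621, 0.727273)
  k2: at (p, q) = (-0.550000, 0.025000), (dp/dtau, dq/dtau) = (-1.981034, 1.018182); Gamma_ppp = 0.000000, Gamma_ppq = 0.000000, Gamma_pqq = -0.751724, Gamma_qpp = 0.000000, Gamma_qpq = 0.183486, Gamma_qqq = 0.000000; k2 = (-1.981034, 1.018182, 0.779308, 0.740203)
  k3: at (p, q) = (-0.549526, 0.025455), (dp/dtau, dq/dtau) = (-1.980517, 1.018505); Gamma_ppp = 0.000000, Gamma_ppq = 0.000000, Gamma_pqq = -0.751790, Gamma_qpp = 0.000000, Gamma_qpq = 0.183470, Gamma_qqq = 0.000000; k3 = (-1.980517, 1.018505, 0.779871, 0.740180)
  k4: at (p, q) = (-0.599026, 0.050925), (dp/dtau, dq/dtau) = (-1.961006, 1.037009); Gamma_ppp = 0.000000, Gamma_ppq = 0.000000, Gamma_pqq = -0.744962, Gamma_qpp = 0.000000, Gamma_qpq = 0.185152, Gamma_qqq = 0.000000; k4 = (-1.961006, 1.037009, 0.801123, 0.753042)
  Y <- Y + (h/6)(k1 + 2k2 + 2k3 + k4): p = -0.5990, q = 0.0509, dp/dtau = -1.9610, dq/dtau = 1.0370
step 2:
  k1: at (p, q) = (-0.599034, 0.050920), (dp/dtau, dq/dtau) = (-1.961016, 1.037009); Gamma_ppp = 0.000000, Gamma_ppq = 0.000000, Gamma_pqq = -0.744961, Gamma_qpp = 0.000000, Gamma_qpq = 0.185152, Gamma_qqq = 0.000000; k1 = (-1.961016, 1.037009, 0.801122, 0.753047)
  k2: at (p, q) = (-0.648060, 0.076845), (dp/dtau, dq/dtau) = (-1.940988, 1.055835); Gamma_ppp = 0.000000, Gamma_ppq = 0.000000, Gamma_pqq = -0.738199, Gamma_qpp = 0.000000, Gamma_qpq = 0.186848, Gamma_qqq = 0.000000; k2 = (-1.940988, 1.055835, 0.822935, 0.765839)
  k3: at (p, q) = (-0.647559, 0.077316), (dp/dtau, dq/dtau) = (-1.940442, 1.056155); Gamma_ppp = 0.000000, Gamma_ppq = 0.000000, Gamma_pqq = -0.738268, Gamma_qpp = 0.000000, Gamma_qpq = 0.186831, Gamma_qqq = 0.000000; k3 = (-1.940442, 1.056155, 0.823511, 0.765784)
  k4: at (p, q) = (-0.696056, 0.103728), (dp/dtau, dq/dtau) = (-1.919840, 1.075298); Gamma_ppp = 0.000000, Gamma_ppq = 0.000000, Gamma_pqq = -0.731578, Gamma_qpp = 0.000000, Gamma_qpq = 0.188539, Gamma_qqq = 0.000000; k4 = (-1.919840, 1.075298, 0.845899, 0.778440)
  Y <- Y + (h/6)(k1 + 2k2 + 2k3 + k4): p = -0.6961, q = 0.1037, dp/dtau = -1.9198, dq/dtau = 1.0753
step 3:
  k1: at (p, q) = (-0.696065, 0.103722), (dp/dtau, dq/dtau) = (-1.919850, 1.075298); Gamma_ppp = 0.000000, Gamma_ppq = 0.000000, Gamma_pqq = -0.731577, Gamma_qpp = 0.000000, Gamma_qpq = 0.188539, Gamma_qqq = 0.000000; k1 = (-1.919850, 1.075298, 0.845898, 0.778445)
  k2: at (p, q) = (-0.744061, 0.130605), (dp/dtau, dq/dtau) = (-1.898702, 1.094760); Gamma_ppp = 0.000000, Gamma_ppq = 0.000000, Gamma_pqq = -0.724957, Gamma_qpp = 0.000000, Gamma_qpq = 0.190261, Gamma_qqq = 0.000000; k2 = (-1.898702, 1.094760, 0.868860, 0.790962)
  k3: at (p, q) = (-0.743533, 0.131091), (dp/dtau, dq/dtau) = (-1.898128, 1.095073); Gamma_ppp = 0.000000, Gamma_ppq = 0.000000, Gamma_pqq = -0.725030, Gamma_qpp = 0.000000, Gamma_qpq = 0.190242, Gamma_qqq = 0.000000; k3 = (-1.898128, 1.095073, 0.869444, 0.790869)
  k4: at (p, q) = (-0.790972, 0.158476), (dp/dtau, dq/dtau) = (-1.876378, 1.114842); Gamma_ppp = 0.000000, Gamma_ppq = 0.000000, Gamma_pqq = -0.718487, Gamma_qpp = 0.000000, Gamma_qpq = 0.191974, Gamma_qqq = 0.000000; k4 = (-1.876378, 1.114842, 0.892987, 0.803169)
  Y <- Y + (h/6)(k1 + 2k2 + 2k3 + k4): p = -0.7910, q = 0.1585, dp/dtau = -1.8764, dq/dtau = 1.1148
step 4:
  k1: at (p, q) = (-0.790981, 0.158471), (dp/dtau, dq/dtau) = (-1.876387, 1.114842); Gamma_ppp = 0.000000, Gamma_ppq = 0.000000, Gamma_pqq = -0.718485, Gamma_qpp = 0.000000, Gamma_qpq = 0.191975, Gamma_qqq = 0.000000; k1 = (-1.876387, 1.114842, 0.892987, 0.803175)
  k2: at (p, q) = (-0.837891, 0.186342), (dp/dtau, dq/dtau) = (-1.854063, 1.134922); Gamma_ppp = 0.000000, Gamma_ppq = 0.000000, Gamma_pqq = -0.712015, Gamma_qpp = 0.000000, Gamma_qpq = 0.193719, Gamma_qqq = 0.000000; k2 = (-1.854063, 1.134922, 0.917109, 0.815254)
  k3: at (p, q) = (-0.837333, 0.186844), (dp/dtau, dq/dtau) = (-1.853460, 1.135224); Gamma_ppp = 0.000000, Gamma_ppq = 0.000000, Gamma_pqq = -0.712092, Gamma_qpp = 0.000000, Gamma_qpq = 0.193698, Gamma_qqq = 0.000000; k3 = (-1.853460, 1.135224, 0.917697, 0.815118)
  k4: at (p, q) = (-0.883654, 0.215232), (dp/dtau, dq/dtau) = (-1.830503, 1.155598); Gamma_ppp = 0.000000, Gamma_ppq = 0.000000, Gamma_pqq = -0.705703, Gamma_qpp = 0.000000, Gamma_qpq = 0.195452, Gamma_qqq = 0.000000; k4 = (-1.830503, 1.155598, 0.942401, 0.826889)
  Y <- Y + (h/6)(k1 + 2k2 + 2k3 + k4): p = -0.8837, q = 0.2152, dp/dtau = -1.8305, dq/dtau = 1.1556


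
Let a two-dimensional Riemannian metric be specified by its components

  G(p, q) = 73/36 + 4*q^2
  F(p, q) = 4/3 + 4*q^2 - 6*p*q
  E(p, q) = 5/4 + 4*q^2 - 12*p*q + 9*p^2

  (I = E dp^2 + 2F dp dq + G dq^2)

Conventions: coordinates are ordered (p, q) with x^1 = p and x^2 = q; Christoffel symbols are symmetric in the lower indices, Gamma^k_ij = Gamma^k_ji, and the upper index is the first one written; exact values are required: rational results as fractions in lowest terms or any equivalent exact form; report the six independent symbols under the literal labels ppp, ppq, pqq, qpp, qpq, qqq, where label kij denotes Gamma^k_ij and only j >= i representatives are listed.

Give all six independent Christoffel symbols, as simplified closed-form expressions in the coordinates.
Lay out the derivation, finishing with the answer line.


E = 5/4 + 4*q^2 - 12*p*q + 9*p^2; F = 4/3 + 4*q^2 - 6*p*q; G = 73/36 + 4*q^2
Gamma^k_ij = (1/2) g^{kl} (d_i g_jl + d_j g_il - d_l g_ij), with g^inv = (1/(EG-F^2)) [[G, -F], [-F, E]]
first partials: E_p = -12*q + 18*p, E_q = 8*q - 12*p, F_p = -6*q, F_q = 8*q - 6*p, G_p = 0, G_q = 8*q
D = EG - F^2 = 109/144 + (22/9)*q^2 - (25/3)*p*q + (73/4)*p^2
expanded: Gamma^p_pp = (G E_p - 2F F_p + F E_q)/(2D), Gamma^p_pq = (G E_q - F G_p)/(2D), Gamma^p_qq = (2G F_q - G G_p - F G_q)/(2D), Gamma^q_pp = (2E F_p - E E_q - F E_p)/(2D), Gamma^q_pq = (E G_p - F E_q)/(2D), Gamma^q_qq = (E G_q - 2F F_q + F G_p)/(2D); substitute and cancel common factors

Answer: Gamma_ppp = (5184*p^2*q - 6912*p*q^2 + 1476*p + 2304*q^3 + 168*q)/(2628*p^2 - 1200*p*q + 352*q^2 + 109), Gamma_ppq = (-3456*p*q^2 - 1752*p + 2304*q^3 + 1168*q)/(2628*p^2 - 1200*p*q + 352*q^2 + 109), Gamma_pqq = (-1752*p + 2304*q^3 + 1568*q)/(2628*p^2 - 1200*p*q + 352*q^2 + 109), Gamma_qpp = (7776*p^3 - 15552*p^2*q + 10368*p*q^2 - 648*p - 2304*q^3 - 648*q)/(2628*p^2 - 1200*p*q + 352*q^2 + 109), Gamma_qpq = (-5184*p^2*q + 6912*p*q^2 + 1152*p - 2304*q^3 - 768*q)/(2628*p^2 - 1200*p*q + 352*q^2 + 109), Gamma_qqq = (3456*p*q^2 + 1152*p - 2304*q^3 - 816*q)/(2628*p^2 - 1200*p*q + 352*q^2 + 109)


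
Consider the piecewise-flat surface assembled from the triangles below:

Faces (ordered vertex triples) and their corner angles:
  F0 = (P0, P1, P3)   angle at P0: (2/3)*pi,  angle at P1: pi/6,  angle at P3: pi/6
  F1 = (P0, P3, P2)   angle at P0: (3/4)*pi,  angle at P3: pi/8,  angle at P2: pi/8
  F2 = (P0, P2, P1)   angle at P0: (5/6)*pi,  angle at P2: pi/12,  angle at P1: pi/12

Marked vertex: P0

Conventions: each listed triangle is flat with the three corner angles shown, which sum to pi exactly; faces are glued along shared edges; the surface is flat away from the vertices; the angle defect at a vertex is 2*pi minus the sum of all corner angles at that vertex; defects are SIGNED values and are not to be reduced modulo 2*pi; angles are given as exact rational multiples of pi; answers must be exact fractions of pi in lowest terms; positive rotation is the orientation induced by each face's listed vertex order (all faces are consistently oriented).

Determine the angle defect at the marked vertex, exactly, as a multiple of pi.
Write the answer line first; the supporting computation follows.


Answer: defect(P0) = -pi/4

Sum of corner angles at P0: (9/4)*pi
defect = 2*pi - (9/4)*pi


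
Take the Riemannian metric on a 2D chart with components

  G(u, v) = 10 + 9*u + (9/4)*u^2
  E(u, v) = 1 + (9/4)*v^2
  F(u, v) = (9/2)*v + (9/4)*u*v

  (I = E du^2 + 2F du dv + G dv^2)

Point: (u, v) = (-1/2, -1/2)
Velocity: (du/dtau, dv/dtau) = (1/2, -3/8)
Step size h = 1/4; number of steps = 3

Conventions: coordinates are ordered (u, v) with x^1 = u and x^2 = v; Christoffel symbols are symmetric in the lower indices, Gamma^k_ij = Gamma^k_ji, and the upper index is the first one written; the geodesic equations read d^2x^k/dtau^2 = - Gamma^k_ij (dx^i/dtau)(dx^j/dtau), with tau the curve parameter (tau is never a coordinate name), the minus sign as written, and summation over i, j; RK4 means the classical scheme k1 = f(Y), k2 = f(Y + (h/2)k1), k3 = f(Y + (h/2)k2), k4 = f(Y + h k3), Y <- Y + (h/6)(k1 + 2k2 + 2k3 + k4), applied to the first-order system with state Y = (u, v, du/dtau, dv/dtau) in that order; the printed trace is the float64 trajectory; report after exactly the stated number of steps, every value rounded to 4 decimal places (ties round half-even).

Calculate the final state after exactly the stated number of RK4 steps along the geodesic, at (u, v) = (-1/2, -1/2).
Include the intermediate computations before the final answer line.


f(Y) = (du/dtau, dv/dtau, -Gamma^u_ij Y'^i Y'^j, -Gamma^v_ij Y'^i Y'^j) with the Gammas evaluated at the stage position; h = 0.250000; intermediate values shown to 6 dp
step 0: u = -0.5000, v = -0.5000, du/dtau = 0.5000, dv/dtau = -0.3750
step 1:
  k1: at (u, v) = (-0.500000, -0.500000), (du/dtau, dv/dtau) = (0.500000, -0.375000); Gamma_uuu = 0.000000, Gamma_uuv = -0.169811, Gamma_uvv = 0.000000, Gamma_vuu = 0.000000, Gamma_vuv = 0.509434, Gamma_vvv = 0.000000; k1 = (0.500000, -0.375000, -0.063679, 0.191038)
  k2: at (u, v) = (-0.437500, -0.546875), (du/dtau, dv/dtau) = (0.492040, -0.351120); Gamma_uuu = 0.000000, Gamma_uuv = -0.171707, Gamma_uvv = 0.000000, Gamma_vuu = 0.000000, Gamma_vuv = 0.490593, Gamma_vvv = 0.000000; k2 = (0.492040, -0.351120, -0.059330, 0.169515)
  k3: at (u, v) = (-0.438495, -0.543890), (du/dtau, dv/dtau) = (0.492584, -0.353811); Gamma_uuu = 0.000000, Gamma_uuv = -0.171112, Gamma_uvv = 0.000000, Gamma_vuu = 0.000000, Gamma_vuv = 0.491262, Gamma_vvv = 0.000000; k3 = (0.492584, -0.353811, -0.059643, 0.171236)
  k4: at (u, v) = (-0.376854, -0.588453), (du/dtau, dv/dtau) = (0.485089, -0.332191); Gamma_uuu = 0.000000, Gamma_uuv = -0.171795, Gamma_uvv = 0.000000, Gamma_vuu = 0.000000, Gamma_vuv = 0.473866, Gamma_vvv = 0.000000; k4 = (0.485089, -0.332191, -0.055367, 0.152720)
  Y <- Y + (h/6)(k1 + 2k2 + 2k3 + k4): u = -0.3769, v = -0.5882, du/dtau = 0.4851, dv/dtau = -0.3323
step 2:
  k1: at (u, v) = (-0.376903, -0.588211), (du/dtau, dv/dtau) = (0.485125, -0.332281); Gamma_uuu = 0.000000, Gamma_uuv = -0.171746, Gamma_uvv = 0.000000, Gamma_vuu = 0.000000, Gamma_vuv = 0.473913, Gamma_vvv = 0.000000; k1 = (0.485125, -0.332281, -0.055370, 0.152788)
  k2: at (u, v) = (-0.316262, -0.629746), (du/dtau, dv/dtau) = (0.478204, -0.313182); Gamma_uuu = 0.000000, Gamma_uuv = -0.171313, Gamma_uvv = 0.000000, Gamma_vuu = 0.000000, Gamma_vuv = 0.458036, Gamma_vvv = 0.000000; k2 = (0.478204, -0.313182, -0.051313, 0.137196)
  k3: at (u, v) = (-0.317127, -0.627358), (du/dtau, dv/dtau) = (0.478711, -0.315131); Gamma_uuu = 0.000000, Gamma_uuv = -0.170938, Gamma_uvv = 0.000000, Gamma_vuu = 0.000000, Gamma_vuv = 0.458538, Gamma_vvv = 0.000000; k3 = (0.478711, -0.315131, -0.051574, 0.138347)
  k4: at (u, v) = (-0.257225, -0.666993), (du/dtau, dv/dtau) = (0.472232, -0.297694); Gamma_uuu = 0.000000, Gamma_uuv = -0.169866, Gamma_uvv = 0.000000, Gamma_vuu = 0.000000, Gamma_vuv = 0.443839, Gamma_vvv = 0.000000; k4 = (0.472232, -0.297694, -0.047760, 0.124790)
  Y <- Y + (h/6)(k1 + 2k2 + 2k3 + k4): u = -0.2573, v = -0.6668, du/dtau = 0.4723, dv/dtau = -0.2978
step 3:
  k1: at (u, v) = (-0.257270, -0.666819), (du/dtau, dv/dtau) = (0.472254, -0.297753); Gamma_uuu = 0.000000, Gamma_uuv = -0.169838, Gamma_uvv = 0.000000, Gamma_vuu = 0.000000, Gamma_vuv = 0.443872, Gamma_vvv = 0.000000; k1 = (0.472254, -0.297753, -0.047764, 0.124830)
  k2: at (u, v) = (-0.198238, -0.704038), (du/dtau, dv/dtau) = (0.466284, -0.282149); Gamma_uuu = 0.000000, Gamma_uuv = -0.168170, Gamma_uvv = 0.000000, Gamma_vuu = 0.000000, Gamma_vuv = 0.430378, Gamma_vvv = 0.000000; k2 = (0.466284, -0.282149, -0.044250, 0.113243)
  k3: at (u, v) = (-0.198984, -0.702088), (du/dtau, dv/dtau) = (0.466723, -0.283598); Gamma_uuu = 0.000000, Gamma_uuv = -0.167922, Gamma_uvv = 0.000000, Gamma_vuu = 0.000000, Gamma_vuv = 0.430759, Gamma_vvv = 0.000000; k3 = (0.466723, -0.283598, -0.044453, 0.114032)
  k4: at (u, v) = (-0.140589, -0.737718), (du/dtau, dv/dtau) = (0.461141, -0.269245); Gamma_uuu = 0.000000, Gamma_uuv = -0.165926, Gamma_uvv = 0.000000, Gamma_vuu = 0.000000, Gamma_vuv = 0.418213, Gamma_vvv = 0.000000; k4 = (0.461141, -0.269245, -0.041203, 0.103851)
  Y <- Y + (h/6)(k1 + 2k2 + 2k3 + k4): u = -0.1406, v = -0.7376, du/dtau = 0.4612, dv/dtau = -0.2693

Answer: u = -0.1406, v = -0.7376, du/dtau = 0.4612, dv/dtau = -0.2693


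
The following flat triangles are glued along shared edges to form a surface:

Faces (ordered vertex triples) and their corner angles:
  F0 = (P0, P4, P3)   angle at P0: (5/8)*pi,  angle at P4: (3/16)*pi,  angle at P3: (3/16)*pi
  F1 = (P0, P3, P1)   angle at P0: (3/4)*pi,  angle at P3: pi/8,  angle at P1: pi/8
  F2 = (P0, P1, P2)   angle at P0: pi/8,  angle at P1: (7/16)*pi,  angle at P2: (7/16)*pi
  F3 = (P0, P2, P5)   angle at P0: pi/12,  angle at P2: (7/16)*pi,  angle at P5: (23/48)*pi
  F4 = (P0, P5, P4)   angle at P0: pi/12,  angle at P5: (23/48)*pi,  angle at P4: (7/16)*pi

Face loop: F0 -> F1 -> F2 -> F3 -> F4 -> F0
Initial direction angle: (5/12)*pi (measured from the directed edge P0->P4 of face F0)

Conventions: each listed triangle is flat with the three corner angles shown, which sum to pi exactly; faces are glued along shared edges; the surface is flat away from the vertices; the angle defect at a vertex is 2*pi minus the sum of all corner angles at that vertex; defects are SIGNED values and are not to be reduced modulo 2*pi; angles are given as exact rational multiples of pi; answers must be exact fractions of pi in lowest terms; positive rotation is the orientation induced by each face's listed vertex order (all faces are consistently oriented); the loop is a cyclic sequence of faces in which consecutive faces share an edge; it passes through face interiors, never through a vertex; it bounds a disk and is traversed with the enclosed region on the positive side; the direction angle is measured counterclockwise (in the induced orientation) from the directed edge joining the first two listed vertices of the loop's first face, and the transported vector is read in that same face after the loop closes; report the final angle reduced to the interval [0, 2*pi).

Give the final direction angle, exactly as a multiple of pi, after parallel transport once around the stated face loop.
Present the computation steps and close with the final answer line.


enclosed vertex P0: corner angles sum to (5/3)*pi, defect = 2*pi - (5/3)*pi = pi/3
by Gauss-Bonnet the loop rotates the vector by the enclosed defect sum (positive orientation, mod 2*pi)
final angle = (5/12)*pi + pi/3 = (3/4)*pi (mod 2*pi)

Answer: final direction angle = (3/4)*pi
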